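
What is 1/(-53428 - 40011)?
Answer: -1/93439 ≈ -1.0702e-5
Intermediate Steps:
1/(-53428 - 40011) = 1/(-93439) = -1/93439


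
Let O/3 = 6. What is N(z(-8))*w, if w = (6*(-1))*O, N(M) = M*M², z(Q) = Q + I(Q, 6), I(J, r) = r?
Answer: 864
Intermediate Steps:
O = 18 (O = 3*6 = 18)
z(Q) = 6 + Q (z(Q) = Q + 6 = 6 + Q)
N(M) = M³
w = -108 (w = (6*(-1))*18 = -6*18 = -108)
N(z(-8))*w = (6 - 8)³*(-108) = (-2)³*(-108) = -8*(-108) = 864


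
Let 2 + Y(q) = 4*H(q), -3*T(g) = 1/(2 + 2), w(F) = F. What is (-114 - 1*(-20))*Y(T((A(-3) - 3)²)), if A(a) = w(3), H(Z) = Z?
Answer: 658/3 ≈ 219.33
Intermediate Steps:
A(a) = 3
T(g) = -1/12 (T(g) = -1/(3*(2 + 2)) = -⅓/4 = -⅓*¼ = -1/12)
Y(q) = -2 + 4*q
(-114 - 1*(-20))*Y(T((A(-3) - 3)²)) = (-114 - 1*(-20))*(-2 + 4*(-1/12)) = (-114 + 20)*(-2 - ⅓) = -94*(-7/3) = 658/3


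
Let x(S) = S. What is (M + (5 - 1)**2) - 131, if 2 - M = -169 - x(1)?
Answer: 57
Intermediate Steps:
M = 172 (M = 2 - (-169 - 1*1) = 2 - (-169 - 1) = 2 - 1*(-170) = 2 + 170 = 172)
(M + (5 - 1)**2) - 131 = (172 + (5 - 1)**2) - 131 = (172 + 4**2) - 131 = (172 + 16) - 131 = 188 - 131 = 57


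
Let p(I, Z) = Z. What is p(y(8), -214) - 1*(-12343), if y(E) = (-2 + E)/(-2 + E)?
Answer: 12129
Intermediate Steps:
y(E) = 1
p(y(8), -214) - 1*(-12343) = -214 - 1*(-12343) = -214 + 12343 = 12129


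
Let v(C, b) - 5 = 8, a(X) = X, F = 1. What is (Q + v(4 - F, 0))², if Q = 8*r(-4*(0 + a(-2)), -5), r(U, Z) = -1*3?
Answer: 121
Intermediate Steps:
r(U, Z) = -3
v(C, b) = 13 (v(C, b) = 5 + 8 = 13)
Q = -24 (Q = 8*(-3) = -24)
(Q + v(4 - F, 0))² = (-24 + 13)² = (-11)² = 121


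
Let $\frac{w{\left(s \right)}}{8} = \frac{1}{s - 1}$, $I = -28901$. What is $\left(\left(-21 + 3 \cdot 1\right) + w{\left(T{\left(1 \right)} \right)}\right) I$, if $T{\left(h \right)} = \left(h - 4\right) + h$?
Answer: $\frac{1791862}{3} \approx 5.9729 \cdot 10^{5}$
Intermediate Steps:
$T{\left(h \right)} = -4 + 2 h$ ($T{\left(h \right)} = \left(-4 + h\right) + h = -4 + 2 h$)
$w{\left(s \right)} = \frac{8}{-1 + s}$ ($w{\left(s \right)} = \frac{8}{s - 1} = \frac{8}{-1 + s}$)
$\left(\left(-21 + 3 \cdot 1\right) + w{\left(T{\left(1 \right)} \right)}\right) I = \left(\left(-21 + 3 \cdot 1\right) + \frac{8}{-1 + \left(-4 + 2 \cdot 1\right)}\right) \left(-28901\right) = \left(\left(-21 + 3\right) + \frac{8}{-1 + \left(-4 + 2\right)}\right) \left(-28901\right) = \left(-18 + \frac{8}{-1 - 2}\right) \left(-28901\right) = \left(-18 + \frac{8}{-3}\right) \left(-28901\right) = \left(-18 + 8 \left(- \frac{1}{3}\right)\right) \left(-28901\right) = \left(-18 - \frac{8}{3}\right) \left(-28901\right) = \left(- \frac{62}{3}\right) \left(-28901\right) = \frac{1791862}{3}$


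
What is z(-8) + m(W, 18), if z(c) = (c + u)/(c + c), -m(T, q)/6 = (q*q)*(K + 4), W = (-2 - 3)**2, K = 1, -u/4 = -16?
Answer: -19447/2 ≈ -9723.5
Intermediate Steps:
u = 64 (u = -4*(-16) = 64)
W = 25 (W = (-5)**2 = 25)
m(T, q) = -30*q**2 (m(T, q) = -6*q*q*(1 + 4) = -6*q**2*5 = -30*q**2)
z(c) = (64 + c)/(2*c) (z(c) = (c + 64)/(c + c) = (64 + c)/((2*c)) = (64 + c)*(1/(2*c)) = (64 + c)/(2*c))
z(-8) + m(W, 18) = (1/2)*(64 - 8)/(-8) - 30*18**2 = (1/2)*(-1/8)*56 - 30*324 = -7/2 - 9720 = -19447/2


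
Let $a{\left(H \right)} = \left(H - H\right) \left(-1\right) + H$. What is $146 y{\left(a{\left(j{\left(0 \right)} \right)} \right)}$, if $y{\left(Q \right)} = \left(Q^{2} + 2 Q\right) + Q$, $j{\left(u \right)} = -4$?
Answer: $584$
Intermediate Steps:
$a{\left(H \right)} = H$ ($a{\left(H \right)} = 0 \left(-1\right) + H = 0 + H = H$)
$y{\left(Q \right)} = Q^{2} + 3 Q$
$146 y{\left(a{\left(j{\left(0 \right)} \right)} \right)} = 146 \left(- 4 \left(3 - 4\right)\right) = 146 \left(\left(-4\right) \left(-1\right)\right) = 146 \cdot 4 = 584$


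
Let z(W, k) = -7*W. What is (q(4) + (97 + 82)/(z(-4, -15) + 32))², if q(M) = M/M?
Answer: 57121/3600 ≈ 15.867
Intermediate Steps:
q(M) = 1
(q(4) + (97 + 82)/(z(-4, -15) + 32))² = (1 + (97 + 82)/(-7*(-4) + 32))² = (1 + 179/(28 + 32))² = (1 + 179/60)² = (239/60)² = 57121/3600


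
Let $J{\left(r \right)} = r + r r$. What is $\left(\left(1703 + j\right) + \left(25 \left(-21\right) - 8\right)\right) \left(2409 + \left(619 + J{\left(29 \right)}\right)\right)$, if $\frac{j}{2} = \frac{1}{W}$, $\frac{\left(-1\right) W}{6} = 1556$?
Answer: $\frac{10644578491}{2334} \approx 4.5607 \cdot 10^{6}$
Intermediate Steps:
$W = -9336$ ($W = \left(-6\right) 1556 = -9336$)
$J{\left(r \right)} = r + r^{2}$
$j = - \frac{1}{4668}$ ($j = \frac{2}{-9336} = 2 \left(- \frac{1}{9336}\right) = - \frac{1}{4668} \approx -0.00021422$)
$\left(\left(1703 + j\right) + \left(25 \left(-21\right) - 8\right)\right) \left(2409 + \left(619 + J{\left(29 \right)}\right)\right) = \left(\left(1703 - \frac{1}{4668}\right) + \left(25 \left(-21\right) - 8\right)\right) \left(2409 + \left(619 + 29 \left(1 + 29\right)\right)\right) = \left(\frac{7949603}{4668} - 533\right) \left(2409 + \left(619 + 29 \cdot 30\right)\right) = \left(\frac{7949603}{4668} - 533\right) \left(2409 + \left(619 + 870\right)\right) = \frac{5461559 \left(2409 + 1489\right)}{4668} = \frac{5461559}{4668} \cdot 3898 = \frac{10644578491}{2334}$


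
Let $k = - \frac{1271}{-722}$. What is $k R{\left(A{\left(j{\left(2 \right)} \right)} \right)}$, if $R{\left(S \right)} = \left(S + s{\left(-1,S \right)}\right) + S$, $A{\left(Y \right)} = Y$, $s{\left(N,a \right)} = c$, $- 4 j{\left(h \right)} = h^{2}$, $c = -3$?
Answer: $- \frac{6355}{722} \approx -8.8019$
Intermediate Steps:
$j{\left(h \right)} = - \frac{h^{2}}{4}$
$s{\left(N,a \right)} = -3$
$R{\left(S \right)} = -3 + 2 S$ ($R{\left(S \right)} = \left(S - 3\right) + S = \left(-3 + S\right) + S = -3 + 2 S$)
$k = \frac{1271}{722}$ ($k = \left(-1271\right) \left(- \frac{1}{722}\right) = \frac{1271}{722} \approx 1.7604$)
$k R{\left(A{\left(j{\left(2 \right)} \right)} \right)} = \frac{1271 \left(-3 + 2 \left(- \frac{2^{2}}{4}\right)\right)}{722} = \frac{1271 \left(-3 + 2 \left(\left(- \frac{1}{4}\right) 4\right)\right)}{722} = \frac{1271 \left(-3 + 2 \left(-1\right)\right)}{722} = \frac{1271 \left(-3 - 2\right)}{722} = \frac{1271}{722} \left(-5\right) = - \frac{6355}{722}$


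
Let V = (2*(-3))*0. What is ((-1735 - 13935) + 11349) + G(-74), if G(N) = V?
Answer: -4321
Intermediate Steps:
V = 0 (V = -6*0 = 0)
G(N) = 0
((-1735 - 13935) + 11349) + G(-74) = ((-1735 - 13935) + 11349) + 0 = (-15670 + 11349) + 0 = -4321 + 0 = -4321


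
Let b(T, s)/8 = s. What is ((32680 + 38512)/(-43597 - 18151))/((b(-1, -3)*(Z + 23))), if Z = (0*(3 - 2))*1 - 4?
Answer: 8899/3519636 ≈ 0.0025284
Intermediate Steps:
b(T, s) = 8*s
Z = -4 (Z = (0*1)*1 - 4 = 0*1 - 4 = 0 - 4 = -4)
((32680 + 38512)/(-43597 - 18151))/((b(-1, -3)*(Z + 23))) = ((32680 + 38512)/(-43597 - 18151))/(((8*(-3))*(-4 + 23))) = (71192/(-61748))/((-24*19)) = (71192*(-1/61748))/(-456) = -17798/15437*(-1/456) = 8899/3519636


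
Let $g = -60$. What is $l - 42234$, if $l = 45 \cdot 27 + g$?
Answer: $-41079$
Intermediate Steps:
$l = 1155$ ($l = 45 \cdot 27 - 60 = 1215 - 60 = 1155$)
$l - 42234 = 1155 - 42234 = -41079$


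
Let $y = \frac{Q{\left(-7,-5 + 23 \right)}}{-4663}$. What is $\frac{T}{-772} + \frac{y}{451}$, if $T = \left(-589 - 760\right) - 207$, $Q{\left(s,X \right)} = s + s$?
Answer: $\frac{818074759}{405881509} \approx 2.0155$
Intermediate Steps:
$Q{\left(s,X \right)} = 2 s$
$T = -1556$ ($T = -1349 - 207 = -1556$)
$y = \frac{14}{4663}$ ($y = \frac{2 \left(-7\right)}{-4663} = \left(-14\right) \left(- \frac{1}{4663}\right) = \frac{14}{4663} \approx 0.0030024$)
$\frac{T}{-772} + \frac{y}{451} = - \frac{1556}{-772} + \frac{14}{4663 \cdot 451} = \left(-1556\right) \left(- \frac{1}{772}\right) + \frac{14}{4663} \cdot \frac{1}{451} = \frac{389}{193} + \frac{14}{2103013} = \frac{818074759}{405881509}$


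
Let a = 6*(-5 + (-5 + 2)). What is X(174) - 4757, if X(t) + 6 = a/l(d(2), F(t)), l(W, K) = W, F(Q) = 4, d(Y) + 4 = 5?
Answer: -4811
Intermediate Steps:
d(Y) = 1 (d(Y) = -4 + 5 = 1)
a = -48 (a = 6*(-5 - 3) = 6*(-8) = -48)
X(t) = -54 (X(t) = -6 - 48/1 = -6 - 48*1 = -6 - 48 = -54)
X(174) - 4757 = -54 - 4757 = -4811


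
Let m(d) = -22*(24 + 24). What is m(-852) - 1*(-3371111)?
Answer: 3370055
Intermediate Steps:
m(d) = -1056 (m(d) = -22*48 = -1056)
m(-852) - 1*(-3371111) = -1056 - 1*(-3371111) = -1056 + 3371111 = 3370055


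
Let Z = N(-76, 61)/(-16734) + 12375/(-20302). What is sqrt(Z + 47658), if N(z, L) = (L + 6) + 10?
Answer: 4*sqrt(21486586554531438870)/84933417 ≈ 218.31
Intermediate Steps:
N(z, L) = 16 + L (N(z, L) = (6 + L) + 10 = 16 + L)
Z = -52161626/84933417 (Z = (16 + 61)/(-16734) + 12375/(-20302) = 77*(-1/16734) + 12375*(-1/20302) = -77/16734 - 12375/20302 = -52161626/84933417 ≈ -0.61415)
sqrt(Z + 47658) = sqrt(-52161626/84933417 + 47658) = sqrt(4047704625760/84933417) = 4*sqrt(21486586554531438870)/84933417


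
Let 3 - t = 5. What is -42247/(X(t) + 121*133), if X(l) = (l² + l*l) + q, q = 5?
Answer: -42247/16106 ≈ -2.6231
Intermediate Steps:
t = -2 (t = 3 - 1*5 = 3 - 5 = -2)
X(l) = 5 + 2*l² (X(l) = (l² + l*l) + 5 = (l² + l²) + 5 = 2*l² + 5 = 5 + 2*l²)
-42247/(X(t) + 121*133) = -42247/((5 + 2*(-2)²) + 121*133) = -42247/((5 + 2*4) + 16093) = -42247/((5 + 8) + 16093) = -42247/(13 + 16093) = -42247/16106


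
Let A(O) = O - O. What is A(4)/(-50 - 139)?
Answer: 0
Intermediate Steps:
A(O) = 0
A(4)/(-50 - 139) = 0/(-50 - 139) = 0/(-189) = 0*(-1/189) = 0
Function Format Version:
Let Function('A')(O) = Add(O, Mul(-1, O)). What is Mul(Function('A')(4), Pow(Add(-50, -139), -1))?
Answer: 0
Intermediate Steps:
Function('A')(O) = 0
Mul(Function('A')(4), Pow(Add(-50, -139), -1)) = Mul(0, Pow(Add(-50, -139), -1)) = Mul(0, Pow(-189, -1)) = Mul(0, Rational(-1, 189)) = 0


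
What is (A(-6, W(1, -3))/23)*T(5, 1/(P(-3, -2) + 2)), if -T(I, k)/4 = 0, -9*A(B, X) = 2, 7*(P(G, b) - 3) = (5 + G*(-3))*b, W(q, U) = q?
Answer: 0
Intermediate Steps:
P(G, b) = 3 + b*(5 - 3*G)/7 (P(G, b) = 3 + ((5 + G*(-3))*b)/7 = 3 + ((5 - 3*G)*b)/7 = 3 + (b*(5 - 3*G))/7 = 3 + b*(5 - 3*G)/7)
A(B, X) = -2/9 (A(B, X) = -1/9*2 = -2/9)
T(I, k) = 0 (T(I, k) = -4*0 = 0)
(A(-6, W(1, -3))/23)*T(5, 1/(P(-3, -2) + 2)) = (-2/9/23)*0 = ((1/23)*(-2/9))*0 = -2/207*0 = 0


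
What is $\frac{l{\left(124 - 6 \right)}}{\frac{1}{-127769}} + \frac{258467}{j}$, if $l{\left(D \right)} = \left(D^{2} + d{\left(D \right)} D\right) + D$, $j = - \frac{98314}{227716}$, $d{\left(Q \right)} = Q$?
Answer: $- \frac{175676623874764}{49157} \approx -3.5738 \cdot 10^{9}$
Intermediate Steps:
$j = - \frac{49157}{113858}$ ($j = \left(-98314\right) \frac{1}{227716} = - \frac{49157}{113858} \approx -0.43174$)
$l{\left(D \right)} = D + 2 D^{2}$ ($l{\left(D \right)} = \left(D^{2} + D D\right) + D = \left(D^{2} + D^{2}\right) + D = 2 D^{2} + D = D + 2 D^{2}$)
$\frac{l{\left(124 - 6 \right)}}{\frac{1}{-127769}} + \frac{258467}{j} = \frac{\left(124 - 6\right) \left(1 + 2 \left(124 - 6\right)\right)}{\frac{1}{-127769}} + \frac{258467}{- \frac{49157}{113858}} = \frac{118 \left(1 + 2 \cdot 118\right)}{- \frac{1}{127769}} + 258467 \left(- \frac{113858}{49157}\right) = 118 \left(1 + 236\right) \left(-127769\right) - \frac{29428535686}{49157} = 118 \cdot 237 \left(-127769\right) - \frac{29428535686}{49157} = 27966 \left(-127769\right) - \frac{29428535686}{49157} = -3573187854 - \frac{29428535686}{49157} = - \frac{175676623874764}{49157}$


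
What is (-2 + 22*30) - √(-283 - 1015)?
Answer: 658 - I*√1298 ≈ 658.0 - 36.028*I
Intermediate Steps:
(-2 + 22*30) - √(-283 - 1015) = (-2 + 660) - √(-1298) = 658 - I*√1298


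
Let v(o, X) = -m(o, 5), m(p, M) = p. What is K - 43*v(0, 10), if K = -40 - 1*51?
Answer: -91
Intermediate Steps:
K = -91 (K = -40 - 51 = -91)
v(o, X) = -o
K - 43*v(0, 10) = -91 - (-43)*0 = -91 - 43*0 = -91 + 0 = -91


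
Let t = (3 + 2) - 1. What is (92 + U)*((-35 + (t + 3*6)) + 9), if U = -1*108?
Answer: 64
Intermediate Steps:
U = -108
t = 4 (t = 5 - 1 = 4)
(92 + U)*((-35 + (t + 3*6)) + 9) = (92 - 108)*((-35 + (4 + 3*6)) + 9) = -16*((-35 + (4 + 18)) + 9) = -16*((-35 + 22) + 9) = -16*(-13 + 9) = -16*(-4) = 64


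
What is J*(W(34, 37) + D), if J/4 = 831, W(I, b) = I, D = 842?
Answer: 2911824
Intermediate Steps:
J = 3324 (J = 4*831 = 3324)
J*(W(34, 37) + D) = 3324*(34 + 842) = 3324*876 = 2911824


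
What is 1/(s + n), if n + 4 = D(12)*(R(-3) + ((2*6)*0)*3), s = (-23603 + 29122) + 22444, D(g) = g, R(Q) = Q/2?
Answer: 1/27941 ≈ 3.5790e-5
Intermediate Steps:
R(Q) = Q/2 (R(Q) = Q*(1/2) = Q/2)
s = 27963 (s = 5519 + 22444 = 27963)
n = -22 (n = -4 + 12*((1/2)*(-3) + ((2*6)*0)*3) = -4 + 12*(-3/2 + (12*0)*3) = -4 + 12*(-3/2 + 0*3) = -4 + 12*(-3/2 + 0) = -4 + 12*(-3/2) = -4 - 18 = -22)
1/(s + n) = 1/(27963 - 22) = 1/27941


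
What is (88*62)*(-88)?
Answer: -480128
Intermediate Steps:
(88*62)*(-88) = 5456*(-88) = -480128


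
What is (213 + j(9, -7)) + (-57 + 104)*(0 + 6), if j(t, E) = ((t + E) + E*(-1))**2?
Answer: 576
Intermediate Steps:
j(t, E) = t**2 (j(t, E) = ((E + t) - E)**2 = t**2)
(213 + j(9, -7)) + (-57 + 104)*(0 + 6) = (213 + 9**2) + (-57 + 104)*(0 + 6) = (213 + 81) + 47*6 = 294 + 282 = 576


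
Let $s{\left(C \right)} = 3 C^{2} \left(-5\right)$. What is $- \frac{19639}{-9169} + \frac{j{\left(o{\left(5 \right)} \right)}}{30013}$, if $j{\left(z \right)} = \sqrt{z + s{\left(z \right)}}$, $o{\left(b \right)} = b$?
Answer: $\frac{19639}{9169} + \frac{i \sqrt{370}}{30013} \approx 2.1419 + 0.0006409 i$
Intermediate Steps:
$s{\left(C \right)} = - 15 C^{2}$
$j{\left(z \right)} = \sqrt{z - 15 z^{2}}$
$- \frac{19639}{-9169} + \frac{j{\left(o{\left(5 \right)} \right)}}{30013} = - \frac{19639}{-9169} + \frac{\sqrt{5 \left(1 - 75\right)}}{30013} = \left(-19639\right) \left(- \frac{1}{9169}\right) + \sqrt{5 \left(1 - 75\right)} \frac{1}{30013} = \frac{19639}{9169} + \sqrt{5 \left(-74\right)} \frac{1}{30013} = \frac{19639}{9169} + \sqrt{-370} \cdot \frac{1}{30013} = \frac{19639}{9169} + i \sqrt{370} \cdot \frac{1}{30013} = \frac{19639}{9169} + \frac{i \sqrt{370}}{30013}$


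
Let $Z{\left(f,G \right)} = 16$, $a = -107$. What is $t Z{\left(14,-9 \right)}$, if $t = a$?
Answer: $-1712$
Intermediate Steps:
$t = -107$
$t Z{\left(14,-9 \right)} = \left(-107\right) 16 = -1712$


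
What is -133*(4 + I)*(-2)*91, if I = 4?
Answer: 193648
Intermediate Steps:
-133*(4 + I)*(-2)*91 = -133*(4 + 4)*(-2)*91 = -1064*(-2)*91 = -133*(-16)*91 = 2128*91 = 193648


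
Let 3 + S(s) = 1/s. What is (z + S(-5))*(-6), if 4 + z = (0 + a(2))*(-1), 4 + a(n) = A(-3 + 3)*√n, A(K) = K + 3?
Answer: 96/5 + 18*√2 ≈ 44.656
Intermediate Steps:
A(K) = 3 + K
a(n) = -4 + 3*√n (a(n) = -4 + (3 + (-3 + 3))*√n = -4 + (3 + 0)*√n = -4 + 3*√n)
S(s) = -3 + 1/s
z = -3*√2 (z = -4 + (0 + (-4 + 3*√2))*(-1) = -4 + (-4 + 3*√2)*(-1) = -4 + (4 - 3*√2) = -3*√2 ≈ -4.2426)
(z + S(-5))*(-6) = (-3*√2 + (-3 + 1/(-5)))*(-6) = (-3*√2 + (-3 - ⅕))*(-6) = (-3*√2 - 16/5)*(-6) = (-16/5 - 3*√2)*(-6) = 96/5 + 18*√2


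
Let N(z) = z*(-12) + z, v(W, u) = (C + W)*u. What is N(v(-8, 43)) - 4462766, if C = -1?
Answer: -4458509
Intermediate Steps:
v(W, u) = u*(-1 + W) (v(W, u) = (-1 + W)*u = u*(-1 + W))
N(z) = -11*z (N(z) = -12*z + z = -11*z)
N(v(-8, 43)) - 4462766 = -473*(-1 - 8) - 4462766 = -473*(-9) - 4462766 = -11*(-387) - 4462766 = 4257 - 4462766 = -4458509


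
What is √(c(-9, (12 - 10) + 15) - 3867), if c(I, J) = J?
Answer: 5*I*√154 ≈ 62.048*I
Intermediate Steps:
√(c(-9, (12 - 10) + 15) - 3867) = √(((12 - 10) + 15) - 3867) = √((2 + 15) - 3867) = √(17 - 3867) = √(-3850) = 5*I*√154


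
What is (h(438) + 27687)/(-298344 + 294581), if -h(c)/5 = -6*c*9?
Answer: -145947/3763 ≈ -38.785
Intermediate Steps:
h(c) = 270*c (h(c) = -5*(-6*c)*9 = -(-270)*c = 270*c)
(h(438) + 27687)/(-298344 + 294581) = (270*438 + 27687)/(-298344 + 294581) = (118260 + 27687)/(-3763) = 145947*(-1/3763) = -145947/3763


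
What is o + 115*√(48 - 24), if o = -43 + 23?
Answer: -20 + 230*√6 ≈ 543.38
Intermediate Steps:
o = -20
o + 115*√(48 - 24) = -20 + 115*√(48 - 24) = -20 + 115*√24 = -20 + 115*(2*√6) = -20 + 230*√6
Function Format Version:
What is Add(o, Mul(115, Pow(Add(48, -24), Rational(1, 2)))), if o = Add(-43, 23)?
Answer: Add(-20, Mul(230, Pow(6, Rational(1, 2)))) ≈ 543.38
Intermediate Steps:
o = -20
Add(o, Mul(115, Pow(Add(48, -24), Rational(1, 2)))) = Add(-20, Mul(115, Pow(Add(48, -24), Rational(1, 2)))) = Add(-20, Mul(115, Pow(24, Rational(1, 2)))) = Add(-20, Mul(115, Mul(2, Pow(6, Rational(1, 2))))) = Add(-20, Mul(230, Pow(6, Rational(1, 2))))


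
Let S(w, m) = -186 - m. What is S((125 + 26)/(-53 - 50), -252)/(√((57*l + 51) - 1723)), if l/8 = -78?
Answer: -33*I*√190/1330 ≈ -0.34201*I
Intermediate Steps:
l = -624 (l = 8*(-78) = -624)
S((125 + 26)/(-53 - 50), -252)/(√((57*l + 51) - 1723)) = (-186 - 1*(-252))/(√((57*(-624) + 51) - 1723)) = (-186 + 252)/(√((-35568 + 51) - 1723)) = 66/(√(-35517 - 1723)) = 66/(√(-37240)) = 66/((14*I*√190)) = 66*(-I*√190/2660) = -33*I*√190/1330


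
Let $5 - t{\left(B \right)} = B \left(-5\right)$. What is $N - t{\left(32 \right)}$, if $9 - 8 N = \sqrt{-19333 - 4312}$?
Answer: $- \frac{1311}{8} - \frac{i \sqrt{23645}}{8} \approx -163.88 - 19.221 i$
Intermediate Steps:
$t{\left(B \right)} = 5 + 5 B$ ($t{\left(B \right)} = 5 - B \left(-5\right) = 5 - - 5 B = 5 + 5 B$)
$N = \frac{9}{8} - \frac{i \sqrt{23645}}{8}$ ($N = \frac{9}{8} - \frac{\sqrt{-19333 - 4312}}{8} = \frac{9}{8} - \frac{\sqrt{-23645}}{8} = \frac{9}{8} - \frac{i \sqrt{23645}}{8} \approx 1.125 - 19.221 i$)
$N - t{\left(32 \right)} = \left(\frac{9}{8} - \frac{i \sqrt{23645}}{8}\right) - \left(5 + 5 \cdot 32\right) = \left(\frac{9}{8} - \frac{i \sqrt{23645}}{8}\right) - \left(5 + 160\right) = \left(\frac{9}{8} - \frac{i \sqrt{23645}}{8}\right) - 165 = - \frac{1311}{8} - \frac{i \sqrt{23645}}{8}$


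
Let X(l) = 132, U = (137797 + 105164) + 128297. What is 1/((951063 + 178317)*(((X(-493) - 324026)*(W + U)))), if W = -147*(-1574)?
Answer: -1/220443890665477920 ≈ -4.5363e-18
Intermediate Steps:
W = 231378
U = 371258 (U = 242961 + 128297 = 371258)
1/((951063 + 178317)*(((X(-493) - 324026)*(W + U)))) = 1/((951063 + 178317)*(((132 - 324026)*(231378 + 371258)))) = 1/(1129380*((-323894*602636))) = (1/1129380)/(-195190184584) = (1/1129380)*(-1/195190184584) = -1/220443890665477920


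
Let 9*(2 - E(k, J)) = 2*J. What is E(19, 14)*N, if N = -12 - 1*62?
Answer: 740/9 ≈ 82.222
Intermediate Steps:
E(k, J) = 2 - 2*J/9
N = -74 (N = -12 - 62 = -74)
E(19, 14)*N = (2 - 2/9*14)*(-74) = (2 - 28/9)*(-74) = -10/9*(-74) = 740/9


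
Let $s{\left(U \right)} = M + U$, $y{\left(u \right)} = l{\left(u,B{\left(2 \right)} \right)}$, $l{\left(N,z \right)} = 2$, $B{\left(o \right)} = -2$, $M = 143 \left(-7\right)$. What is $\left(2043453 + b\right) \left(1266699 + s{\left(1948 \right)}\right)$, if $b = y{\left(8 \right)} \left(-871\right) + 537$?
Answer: $2588847508208$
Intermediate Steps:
$M = -1001$
$y{\left(u \right)} = 2$
$b = -1205$ ($b = 2 \left(-871\right) + 537 = -1742 + 537 = -1205$)
$s{\left(U \right)} = -1001 + U$
$\left(2043453 + b\right) \left(1266699 + s{\left(1948 \right)}\right) = \left(2043453 - 1205\right) \left(1266699 + \left(-1001 + 1948\right)\right) = 2042248 \left(1266699 + 947\right) = 2042248 \cdot 1267646 = 2588847508208$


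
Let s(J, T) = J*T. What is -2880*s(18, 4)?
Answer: -207360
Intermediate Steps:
-2880*s(18, 4) = -51840*4 = -2880*72 = -207360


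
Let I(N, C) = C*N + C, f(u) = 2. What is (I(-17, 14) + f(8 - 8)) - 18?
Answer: -240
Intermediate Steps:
I(N, C) = C + C*N
(I(-17, 14) + f(8 - 8)) - 18 = (14*(1 - 17) + 2) - 18 = (14*(-16) + 2) - 18 = (-224 + 2) - 18 = -222 - 18 = -240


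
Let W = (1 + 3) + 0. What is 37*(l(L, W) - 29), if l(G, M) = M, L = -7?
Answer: -925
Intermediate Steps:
W = 4 (W = 4 + 0 = 4)
37*(l(L, W) - 29) = 37*(4 - 29) = 37*(-25) = -925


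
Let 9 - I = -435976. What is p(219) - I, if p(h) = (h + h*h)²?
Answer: 2320876415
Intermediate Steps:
I = 435985 (I = 9 - 1*(-435976) = 9 + 435976 = 435985)
p(h) = (h + h²)²
p(219) - I = 219²*(1 + 219)² - 1*435985 = 47961*220² - 435985 = 47961*48400 - 435985 = 2321312400 - 435985 = 2320876415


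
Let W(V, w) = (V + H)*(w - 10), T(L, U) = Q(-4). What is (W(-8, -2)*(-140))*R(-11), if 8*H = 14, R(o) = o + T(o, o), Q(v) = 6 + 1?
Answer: 42000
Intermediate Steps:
Q(v) = 7
T(L, U) = 7
R(o) = 7 + o (R(o) = o + 7 = 7 + o)
H = 7/4 (H = (⅛)*14 = 7/4 ≈ 1.7500)
W(V, w) = (-10 + w)*(7/4 + V) (W(V, w) = (V + 7/4)*(w - 10) = (7/4 + V)*(-10 + w) = (-10 + w)*(7/4 + V))
(W(-8, -2)*(-140))*R(-11) = ((-35/2 - 10*(-8) + (7/4)*(-2) - 8*(-2))*(-140))*(7 - 11) = ((-35/2 + 80 - 7/2 + 16)*(-140))*(-4) = (75*(-140))*(-4) = -10500*(-4) = 42000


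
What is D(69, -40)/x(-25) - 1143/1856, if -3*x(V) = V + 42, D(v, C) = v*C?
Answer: 15348249/31552 ≈ 486.44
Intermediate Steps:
D(v, C) = C*v
x(V) = -14 - V/3 (x(V) = -(V + 42)/3 = -(42 + V)/3 = -14 - V/3)
D(69, -40)/x(-25) - 1143/1856 = (-40*69)/(-14 - ⅓*(-25)) - 1143/1856 = -2760/(-14 + 25/3) - 1143*1/1856 = -2760/(-17/3) - 1143/1856 = -2760*(-3/17) - 1143/1856 = 8280/17 - 1143/1856 = 15348249/31552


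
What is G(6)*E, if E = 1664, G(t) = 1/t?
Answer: 832/3 ≈ 277.33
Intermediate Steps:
G(6)*E = 1664/6 = (1/6)*1664 = 832/3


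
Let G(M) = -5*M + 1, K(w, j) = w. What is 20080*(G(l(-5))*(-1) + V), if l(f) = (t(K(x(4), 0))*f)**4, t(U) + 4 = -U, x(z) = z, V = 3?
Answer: 257024040160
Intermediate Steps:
t(U) = -4 - U
l(f) = 4096*f**4 (l(f) = ((-4 - 1*4)*f)**4 = ((-4 - 4)*f)**4 = (-8*f)**4 = 4096*f**4)
G(M) = 1 - 5*M
20080*(G(l(-5))*(-1) + V) = 20080*((1 - 20480*(-5)**4)*(-1) + 3) = 20080*((1 - 20480*625)*(-1) + 3) = 20080*((1 - 5*2560000)*(-1) + 3) = 20080*((1 - 12800000)*(-1) + 3) = 20080*(-12799999*(-1) + 3) = 20080*(12799999 + 3) = 20080*12800002 = 257024040160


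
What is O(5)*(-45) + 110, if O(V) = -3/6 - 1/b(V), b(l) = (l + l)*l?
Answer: 667/5 ≈ 133.40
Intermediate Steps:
b(l) = 2*l**2 (b(l) = (2*l)*l = 2*l**2)
O(V) = -1/2 - 1/(2*V**2) (O(V) = -3/6 - 1/(2*V**2) = -3*1/6 - 1/(2*V**2) = -1/2 - 1/(2*V**2))
O(5)*(-45) + 110 = ((1/2)*(-1 - 1*5**2)/5**2)*(-45) + 110 = ((1/2)*(1/25)*(-1 - 1*25))*(-45) + 110 = ((1/2)*(1/25)*(-1 - 25))*(-45) + 110 = ((1/2)*(1/25)*(-26))*(-45) + 110 = -13/25*(-45) + 110 = 117/5 + 110 = 667/5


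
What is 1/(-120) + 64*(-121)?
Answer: -929281/120 ≈ -7744.0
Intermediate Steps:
1/(-120) + 64*(-121) = -1/120 - 7744 = -929281/120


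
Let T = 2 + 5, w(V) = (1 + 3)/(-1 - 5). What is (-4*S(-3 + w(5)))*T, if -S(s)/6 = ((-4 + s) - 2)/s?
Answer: 4872/11 ≈ 442.91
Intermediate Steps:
w(V) = -⅔ (w(V) = 4/(-6) = 4*(-⅙) = -⅔)
T = 7
S(s) = -6*(-6 + s)/s (S(s) = -6*((-4 + s) - 2)/s = -6*(-6 + s)/s)
(-4*S(-3 + w(5)))*T = -4*(-6 + 36/(-3 - ⅔))*7 = -4*(-6 + 36/(-11/3))*7 = -4*(-6 + 36*(-3/11))*7 = -4*(-6 - 108/11)*7 = -4*(-174/11)*7 = (696/11)*7 = 4872/11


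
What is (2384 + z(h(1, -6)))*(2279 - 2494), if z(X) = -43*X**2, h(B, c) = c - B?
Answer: -59555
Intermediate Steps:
(2384 + z(h(1, -6)))*(2279 - 2494) = (2384 - 43*(-6 - 1*1)**2)*(2279 - 2494) = (2384 - 43*(-6 - 1)**2)*(-215) = (2384 - 43*(-7)**2)*(-215) = (2384 - 43*49)*(-215) = (2384 - 2107)*(-215) = 277*(-215) = -59555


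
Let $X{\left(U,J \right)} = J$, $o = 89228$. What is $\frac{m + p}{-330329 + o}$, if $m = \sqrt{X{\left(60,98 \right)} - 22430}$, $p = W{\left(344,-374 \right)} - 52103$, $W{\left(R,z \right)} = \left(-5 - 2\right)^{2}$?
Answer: $\frac{52054}{241101} - \frac{2 i \sqrt{5583}}{241101} \approx 0.2159 - 0.00061982 i$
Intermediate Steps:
$W{\left(R,z \right)} = 49$ ($W{\left(R,z \right)} = \left(-7\right)^{2} = 49$)
$p = -52054$ ($p = 49 - 52103 = -52054$)
$m = 2 i \sqrt{5583}$ ($m = \sqrt{98 - 22430} = \sqrt{-22332} = 2 i \sqrt{5583} \approx 149.44 i$)
$\frac{m + p}{-330329 + o} = \frac{2 i \sqrt{5583} - 52054}{-330329 + 89228} = \frac{-52054 + 2 i \sqrt{5583}}{-241101} = \left(-52054 + 2 i \sqrt{5583}\right) \left(- \frac{1}{241101}\right) = \frac{52054}{241101} - \frac{2 i \sqrt{5583}}{241101}$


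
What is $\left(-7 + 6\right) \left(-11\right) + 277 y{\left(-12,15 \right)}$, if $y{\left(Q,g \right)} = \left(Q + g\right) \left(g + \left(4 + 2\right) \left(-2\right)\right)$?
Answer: $2504$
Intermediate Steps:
$y{\left(Q,g \right)} = \left(-12 + g\right) \left(Q + g\right)$ ($y{\left(Q,g \right)} = \left(Q + g\right) \left(g + 6 \left(-2\right)\right) = \left(Q + g\right) \left(g - 12\right) = \left(Q + g\right) \left(-12 + g\right) = \left(-12 + g\right) \left(Q + g\right)$)
$\left(-7 + 6\right) \left(-11\right) + 277 y{\left(-12,15 \right)} = \left(-7 + 6\right) \left(-11\right) + 277 \left(15^{2} - -144 - 180 - 180\right) = \left(-1\right) \left(-11\right) + 277 \left(225 + 144 - 180 - 180\right) = 11 + 277 \cdot 9 = 11 + 2493 = 2504$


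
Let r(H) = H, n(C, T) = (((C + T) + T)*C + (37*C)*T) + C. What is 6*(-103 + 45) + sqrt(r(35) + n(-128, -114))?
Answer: -348 + sqrt(585379) ≈ 417.10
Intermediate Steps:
n(C, T) = C + C*(C + 2*T) + 37*C*T (n(C, T) = ((C + 2*T)*C + 37*C*T) + C = (C*(C + 2*T) + 37*C*T) + C = C + C*(C + 2*T) + 37*C*T)
6*(-103 + 45) + sqrt(r(35) + n(-128, -114)) = 6*(-103 + 45) + sqrt(35 - 128*(1 - 128 + 39*(-114))) = 6*(-58) + sqrt(35 - 128*(1 - 128 - 4446)) = -348 + sqrt(35 - 128*(-4573)) = -348 + sqrt(35 + 585344) = -348 + sqrt(585379)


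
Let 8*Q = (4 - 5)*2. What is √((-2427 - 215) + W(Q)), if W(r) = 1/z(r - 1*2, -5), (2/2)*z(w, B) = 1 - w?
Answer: I*√446446/13 ≈ 51.397*I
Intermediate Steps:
z(w, B) = 1 - w
Q = -¼ (Q = ((4 - 5)*2)/8 = (-1*2)/8 = (⅛)*(-2) = -¼ ≈ -0.25000)
W(r) = 1/(3 - r) (W(r) = 1/(1 - (r - 1*2)) = 1/(1 - (r - 2)) = 1/(1 - (-2 + r)) = 1/(1 + (2 - r)) = 1/(3 - r))
√((-2427 - 215) + W(Q)) = √((-2427 - 215) - 1/(-3 - ¼)) = √(-2642 - 1/(-13/4)) = √(-2642 - 1*(-4/13)) = √(-2642 + 4/13) = √(-34342/13) = I*√446446/13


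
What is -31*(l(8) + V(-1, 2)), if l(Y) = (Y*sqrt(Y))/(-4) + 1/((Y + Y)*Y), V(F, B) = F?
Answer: 3937/128 + 124*sqrt(2) ≈ 206.12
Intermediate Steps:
l(Y) = 1/(2*Y**2) - Y**(3/2)/4 (l(Y) = Y**(3/2)*(-1/4) + 1/(((2*Y))*Y) = -Y**(3/2)/4 + (1/(2*Y))/Y = -Y**(3/2)/4 + 1/(2*Y**2) = 1/(2*Y**2) - Y**(3/2)/4)
-31*(l(8) + V(-1, 2)) = -31*((1/4)*(2 - 8**(7/2))/8**2 - 1) = -31*((1/4)*(1/64)*(2 - 1024*sqrt(2)) - 1) = -31*((1/128 - 4*sqrt(2)) - 1) = -31*(-127/128 - 4*sqrt(2)) = 3937/128 + 124*sqrt(2)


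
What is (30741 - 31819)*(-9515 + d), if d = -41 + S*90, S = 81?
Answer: 2442748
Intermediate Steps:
d = 7249 (d = -41 + 81*90 = -41 + 7290 = 7249)
(30741 - 31819)*(-9515 + d) = (30741 - 31819)*(-9515 + 7249) = -1078*(-2266) = 2442748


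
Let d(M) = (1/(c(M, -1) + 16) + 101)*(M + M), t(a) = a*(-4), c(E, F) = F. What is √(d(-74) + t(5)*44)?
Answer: 64*I*√870/15 ≈ 125.85*I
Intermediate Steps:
t(a) = -4*a
d(M) = 3032*M/15 (d(M) = (1/(-1 + 16) + 101)*(M + M) = (1/15 + 101)*(2*M) = 1516*(2*M)/15 = 3032*M/15)
√(d(-74) + t(5)*44) = √((3032/15)*(-74) - 4*5*44) = √(-224368/15 - 20*44) = √(-224368/15 - 880) = √(-237568/15) = 64*I*√870/15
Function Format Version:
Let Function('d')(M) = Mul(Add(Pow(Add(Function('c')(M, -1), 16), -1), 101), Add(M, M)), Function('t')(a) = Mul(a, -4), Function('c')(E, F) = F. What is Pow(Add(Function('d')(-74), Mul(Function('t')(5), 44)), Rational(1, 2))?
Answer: Mul(Rational(64, 15), I, Pow(870, Rational(1, 2))) ≈ Mul(125.85, I)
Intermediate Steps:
Function('t')(a) = Mul(-4, a)
Function('d')(M) = Mul(Rational(3032, 15), M) (Function('d')(M) = Mul(Add(Pow(Add(-1, 16), -1), 101), Add(M, M)) = Mul(Add(Pow(15, -1), 101), Mul(2, M)) = Mul(Add(Rational(1, 15), 101), Mul(2, M)) = Mul(Rational(1516, 15), Mul(2, M)) = Mul(Rational(3032, 15), M))
Pow(Add(Function('d')(-74), Mul(Function('t')(5), 44)), Rational(1, 2)) = Pow(Add(Mul(Rational(3032, 15), -74), Mul(Mul(-4, 5), 44)), Rational(1, 2)) = Pow(Add(Rational(-224368, 15), Mul(-20, 44)), Rational(1, 2)) = Pow(Add(Rational(-224368, 15), -880), Rational(1, 2)) = Pow(Rational(-237568, 15), Rational(1, 2)) = Mul(Rational(64, 15), I, Pow(870, Rational(1, 2)))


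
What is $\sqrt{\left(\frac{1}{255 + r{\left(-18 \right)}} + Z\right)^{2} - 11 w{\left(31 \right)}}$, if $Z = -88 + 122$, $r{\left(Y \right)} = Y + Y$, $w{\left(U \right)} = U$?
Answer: $\frac{2 \sqrt{9775777}}{219} \approx 28.554$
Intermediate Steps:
$r{\left(Y \right)} = 2 Y$
$Z = 34$
$\sqrt{\left(\frac{1}{255 + r{\left(-18 \right)}} + Z\right)^{2} - 11 w{\left(31 \right)}} = \sqrt{\left(\frac{1}{255 + 2 \left(-18\right)} + 34\right)^{2} - 341} = \sqrt{\left(\frac{1}{255 - 36} + 34\right)^{2} - 341} = \sqrt{\left(\frac{1}{219} + 34\right)^{2} - 341} = \sqrt{\left(\frac{7447}{219}\right)^{2} - 341} = \sqrt{\frac{55457809}{47961} - 341} = \sqrt{\frac{39103108}{47961}} = \frac{2 \sqrt{9775777}}{219}$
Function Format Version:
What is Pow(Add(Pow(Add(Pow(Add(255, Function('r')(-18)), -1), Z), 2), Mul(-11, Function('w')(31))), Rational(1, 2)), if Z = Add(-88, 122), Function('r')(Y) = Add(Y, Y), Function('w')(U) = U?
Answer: Mul(Rational(2, 219), Pow(9775777, Rational(1, 2))) ≈ 28.554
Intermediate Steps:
Function('r')(Y) = Mul(2, Y)
Z = 34
Pow(Add(Pow(Add(Pow(Add(255, Function('r')(-18)), -1), Z), 2), Mul(-11, Function('w')(31))), Rational(1, 2)) = Pow(Add(Pow(Add(Pow(Add(255, Mul(2, -18)), -1), 34), 2), Mul(-11, 31)), Rational(1, 2)) = Pow(Add(Pow(Add(Pow(Add(255, -36), -1), 34), 2), -341), Rational(1, 2)) = Pow(Add(Pow(Add(Pow(219, -1), 34), 2), -341), Rational(1, 2)) = Pow(Add(Pow(Add(Rational(1, 219), 34), 2), -341), Rational(1, 2)) = Pow(Add(Pow(Rational(7447, 219), 2), -341), Rational(1, 2)) = Pow(Add(Rational(55457809, 47961), -341), Rational(1, 2)) = Pow(Rational(39103108, 47961), Rational(1, 2)) = Mul(Rational(2, 219), Pow(9775777, Rational(1, 2)))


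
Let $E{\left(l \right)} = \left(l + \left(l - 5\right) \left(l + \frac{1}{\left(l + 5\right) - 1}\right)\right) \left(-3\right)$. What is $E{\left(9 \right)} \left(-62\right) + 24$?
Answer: $\frac{109866}{13} \approx 8451.2$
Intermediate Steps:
$E{\left(l \right)} = - 3 l - 3 \left(-5 + l\right) \left(l + \frac{1}{4 + l}\right)$ ($E{\left(l \right)} = \left(l + \left(-5 + l\right) \left(l + \frac{1}{\left(5 + l\right) - 1}\right)\right) \left(-3\right) = \left(l + \left(-5 + l\right) \left(l + \frac{1}{4 + l}\right)\right) \left(-3\right) = - 3 l - 3 \left(-5 + l\right) \left(l + \frac{1}{4 + l}\right)$)
$E{\left(9 \right)} \left(-62\right) + 24 = \frac{3 \left(5 - 9^{3} + 15 \cdot 9\right)}{4 + 9} \left(-62\right) + 24 = \frac{3 \left(5 - 729 + 135\right)}{13} \left(-62\right) + 24 = 3 \cdot \frac{1}{13} \left(5 - 729 + 135\right) \left(-62\right) + 24 = 3 \cdot \frac{1}{13} \left(-589\right) \left(-62\right) + 24 = \left(- \frac{1767}{13}\right) \left(-62\right) + 24 = \frac{109554}{13} + 24 = \frac{109866}{13}$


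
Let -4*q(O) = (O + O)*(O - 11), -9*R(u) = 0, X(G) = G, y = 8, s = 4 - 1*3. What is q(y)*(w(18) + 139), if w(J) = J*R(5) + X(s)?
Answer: 1680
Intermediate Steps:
s = 1 (s = 4 - 3 = 1)
R(u) = 0 (R(u) = -1/9*0 = 0)
w(J) = 1 (w(J) = J*0 + 1 = 0 + 1 = 1)
q(O) = -O*(-11 + O)/2 (q(O) = -(O + O)*(O - 11)/4 = -2*O*(-11 + O)/4 = -O*(-11 + O)/2)
q(y)*(w(18) + 139) = ((1/2)*8*(11 - 1*8))*(1 + 139) = ((1/2)*8*(11 - 8))*140 = ((1/2)*8*3)*140 = 12*140 = 1680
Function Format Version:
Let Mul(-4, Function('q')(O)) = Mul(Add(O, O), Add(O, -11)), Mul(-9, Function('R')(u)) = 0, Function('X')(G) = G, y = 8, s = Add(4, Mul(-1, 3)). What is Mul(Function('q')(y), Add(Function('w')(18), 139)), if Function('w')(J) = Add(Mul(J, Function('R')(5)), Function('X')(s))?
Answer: 1680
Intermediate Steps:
s = 1 (s = Add(4, -3) = 1)
Function('R')(u) = 0 (Function('R')(u) = Mul(Rational(-1, 9), 0) = 0)
Function('w')(J) = 1 (Function('w')(J) = Add(Mul(J, 0), 1) = Add(0, 1) = 1)
Function('q')(O) = Mul(Rational(-1, 2), O, Add(-11, O)) (Function('q')(O) = Mul(Rational(-1, 4), Mul(Add(O, O), Add(O, -11))) = Mul(Rational(-1, 4), Mul(Mul(2, O), Add(-11, O))) = Mul(Rational(-1, 4), Mul(2, O, Add(-11, O))) = Mul(Rational(-1, 2), O, Add(-11, O)))
Mul(Function('q')(y), Add(Function('w')(18), 139)) = Mul(Mul(Rational(1, 2), 8, Add(11, Mul(-1, 8))), Add(1, 139)) = Mul(Mul(Rational(1, 2), 8, Add(11, -8)), 140) = Mul(Mul(Rational(1, 2), 8, 3), 140) = Mul(12, 140) = 1680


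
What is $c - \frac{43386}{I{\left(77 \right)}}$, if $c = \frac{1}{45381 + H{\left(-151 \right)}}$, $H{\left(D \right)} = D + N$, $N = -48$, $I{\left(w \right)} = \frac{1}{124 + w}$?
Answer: $- \frac{394013516651}{45182} \approx -8.7206 \cdot 10^{6}$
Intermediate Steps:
$H{\left(D \right)} = -48 + D$ ($H{\left(D \right)} = D - 48 = -48 + D$)
$c = \frac{1}{45182}$ ($c = \frac{1}{45381 - 199} = \frac{1}{45182} \approx 2.2133 \cdot 10^{-5}$)
$c - \frac{43386}{I{\left(77 \right)}} = \frac{1}{45182} - \frac{43386}{\frac{1}{124 + 77}} = \frac{1}{45182} - \frac{43386}{\frac{1}{201}} = \frac{1}{45182} - 43386 \frac{1}{\frac{1}{201}} = \frac{1}{45182} - 8720586 = - \frac{394013516651}{45182}$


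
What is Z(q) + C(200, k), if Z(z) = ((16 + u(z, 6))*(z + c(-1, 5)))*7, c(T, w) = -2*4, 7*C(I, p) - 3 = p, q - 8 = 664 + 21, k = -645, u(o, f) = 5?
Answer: 704223/7 ≈ 1.0060e+5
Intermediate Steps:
q = 693 (q = 8 + (664 + 21) = 8 + 685 = 693)
C(I, p) = 3/7 + p/7
c(T, w) = -8
Z(z) = -1176 + 147*z (Z(z) = ((16 + 5)*(z - 8))*7 = (21*(-8 + z))*7 = (-168 + 21*z)*7 = -1176 + 147*z)
Z(q) + C(200, k) = (-1176 + 147*693) + (3/7 + (⅐)*(-645)) = (-1176 + 101871) + (3/7 - 645/7) = 100695 - 642/7 = 704223/7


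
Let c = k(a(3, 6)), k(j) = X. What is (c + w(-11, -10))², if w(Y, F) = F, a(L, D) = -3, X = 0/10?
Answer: 100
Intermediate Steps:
X = 0 (X = 0*(⅒) = 0)
k(j) = 0
c = 0
(c + w(-11, -10))² = (0 - 10)² = (-10)² = 100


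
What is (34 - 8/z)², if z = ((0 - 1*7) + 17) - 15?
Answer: 31684/25 ≈ 1267.4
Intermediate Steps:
z = -5 (z = ((0 - 7) + 17) - 15 = (-7 + 17) - 15 = 10 - 15 = -5)
(34 - 8/z)² = (34 - 8/(-5))² = (34 - 8*(-⅕))² = (34 + 8/5)² = (178/5)² = 31684/25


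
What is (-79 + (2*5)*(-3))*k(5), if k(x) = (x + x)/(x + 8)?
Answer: -1090/13 ≈ -83.846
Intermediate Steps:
k(x) = 2*x/(8 + x) (k(x) = (2*x)/(8 + x) = 2*x/(8 + x))
(-79 + (2*5)*(-3))*k(5) = (-79 + (2*5)*(-3))*(2*5/(8 + 5)) = (-79 + 10*(-3))*(2*5/13) = (-79 - 30)*(2*5*(1/13)) = -109*10/13 = -1090/13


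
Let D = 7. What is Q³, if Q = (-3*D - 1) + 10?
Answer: -1728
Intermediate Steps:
Q = -12 (Q = (-3*7 - 1) + 10 = (-21 - 1) + 10 = -22 + 10 = -12)
Q³ = (-12)³ = -1728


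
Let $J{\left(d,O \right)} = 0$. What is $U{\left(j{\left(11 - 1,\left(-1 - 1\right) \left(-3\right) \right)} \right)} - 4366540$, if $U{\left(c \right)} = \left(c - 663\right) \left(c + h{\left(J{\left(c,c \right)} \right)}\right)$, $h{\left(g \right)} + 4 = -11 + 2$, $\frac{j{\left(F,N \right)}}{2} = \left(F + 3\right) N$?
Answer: $-4439041$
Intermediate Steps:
$j{\left(F,N \right)} = 2 N \left(3 + F\right)$ ($j{\left(F,N \right)} = 2 \left(F + 3\right) N = 2 \left(3 + F\right) N = 2 N \left(3 + F\right)$)
$h{\left(g \right)} = -13$ ($h{\left(g \right)} = -4 + \left(-11 + 2\right) = -4 - 9 = -13$)
$U{\left(c \right)} = \left(-663 + c\right) \left(-13 + c\right)$ ($U{\left(c \right)} = \left(c - 663\right) \left(c - 13\right) = \left(-663 + c\right) \left(-13 + c\right)$)
$U{\left(j{\left(11 - 1,\left(-1 - 1\right) \left(-3\right) \right)} \right)} - 4366540 = \left(8619 + \left(2 \left(-1 - 1\right) \left(-3\right) \left(3 + \left(11 - 1\right)\right)\right)^{2} - 676 \cdot 2 \left(-1 - 1\right) \left(-3\right) \left(3 + \left(11 - 1\right)\right)\right) - 4366540 = \left(8619 + \left(2 \left(\left(-2\right) \left(-3\right)\right) \left(3 + \left(11 - 1\right)\right)\right)^{2} - 676 \cdot 2 \left(\left(-2\right) \left(-3\right)\right) \left(3 + \left(11 - 1\right)\right)\right) - 4366540 = \left(8619 + \left(2 \cdot 6 \left(3 + 10\right)\right)^{2} - 676 \cdot 2 \cdot 6 \left(3 + 10\right)\right) - 4366540 = \left(8619 + \left(2 \cdot 6 \cdot 13\right)^{2} - 676 \cdot 2 \cdot 6 \cdot 13\right) - 4366540 = \left(8619 + 156^{2} - 105456\right) - 4366540 = \left(8619 + 24336 - 105456\right) - 4366540 = -72501 - 4366540 = -4439041$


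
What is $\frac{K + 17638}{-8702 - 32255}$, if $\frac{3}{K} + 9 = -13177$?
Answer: $- \frac{232574665}{540059002} \approx -0.43065$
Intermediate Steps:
$K = - \frac{3}{13186}$ ($K = \frac{3}{-9 - 13177} = \frac{3}{-13186} = 3 \left(- \frac{1}{13186}\right) = - \frac{3}{13186} \approx -0.00022751$)
$\frac{K + 17638}{-8702 - 32255} = \frac{- \frac{3}{13186} + 17638}{-8702 - 32255} = \frac{232574665}{13186 \left(-40957\right)} = \frac{232574665}{13186} \left(- \frac{1}{40957}\right) = - \frac{232574665}{540059002}$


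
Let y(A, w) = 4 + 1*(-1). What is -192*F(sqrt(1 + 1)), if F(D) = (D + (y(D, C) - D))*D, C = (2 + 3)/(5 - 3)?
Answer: -576*sqrt(2) ≈ -814.59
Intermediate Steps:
C = 5/2 ≈ 2.5000
y(A, w) = 3 (y(A, w) = 4 - 1 = 3)
F(D) = 3*D (F(D) = (D + (3 - D))*D = 3*D)
-192*F(sqrt(1 + 1)) = -576*sqrt(1 + 1) = -576*sqrt(2)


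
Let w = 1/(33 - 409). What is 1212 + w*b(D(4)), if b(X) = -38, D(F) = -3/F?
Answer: 227875/188 ≈ 1212.1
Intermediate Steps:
w = -1/376 (w = 1/(-376) = -1/376 ≈ -0.0026596)
1212 + w*b(D(4)) = 1212 - 1/376*(-38) = 1212 + 19/188 = 227875/188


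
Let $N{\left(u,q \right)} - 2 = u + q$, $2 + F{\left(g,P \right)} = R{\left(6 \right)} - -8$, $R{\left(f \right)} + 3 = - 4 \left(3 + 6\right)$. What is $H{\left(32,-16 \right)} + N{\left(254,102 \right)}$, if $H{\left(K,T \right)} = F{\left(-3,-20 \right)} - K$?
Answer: $293$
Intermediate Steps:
$R{\left(f \right)} = -39$ ($R{\left(f \right)} = -3 - 4 \left(3 + 6\right) = -3 - 36 = -39$)
$F{\left(g,P \right)} = -33$ ($F{\left(g,P \right)} = -2 - 31 = -33$)
$H{\left(K,T \right)} = -33 - K$
$N{\left(u,q \right)} = 2 + q + u$ ($N{\left(u,q \right)} = 2 + \left(u + q\right) = 2 + \left(q + u\right) = 2 + q + u$)
$H{\left(32,-16 \right)} + N{\left(254,102 \right)} = \left(-33 - 32\right) + \left(2 + 102 + 254\right) = \left(-33 - 32\right) + 358 = -65 + 358 = 293$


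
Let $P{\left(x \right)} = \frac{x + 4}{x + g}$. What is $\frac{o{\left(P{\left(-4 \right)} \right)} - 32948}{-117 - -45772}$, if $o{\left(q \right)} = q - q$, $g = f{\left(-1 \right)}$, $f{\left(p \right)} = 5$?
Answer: $- \frac{32948}{45655} \approx -0.72167$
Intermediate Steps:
$g = 5$
$P{\left(x \right)} = \frac{4 + x}{5 + x}$ ($P{\left(x \right)} = \frac{x + 4}{x + 5} = \frac{4 + x}{5 + x}$)
$o{\left(q \right)} = 0$
$\frac{o{\left(P{\left(-4 \right)} \right)} - 32948}{-117 - -45772} = \frac{0 - 32948}{-117 - -45772} = - \frac{32948}{-117 + 45772} = - \frac{32948}{45655}$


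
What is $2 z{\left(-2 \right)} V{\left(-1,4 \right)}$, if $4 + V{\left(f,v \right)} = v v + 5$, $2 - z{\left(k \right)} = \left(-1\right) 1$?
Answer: $102$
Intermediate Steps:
$z{\left(k \right)} = 3$ ($z{\left(k \right)} = 2 - \left(-1\right) 1 = 2 - -1 = 2 + 1 = 3$)
$V{\left(f,v \right)} = 1 + v^{2}$ ($V{\left(f,v \right)} = -4 + \left(v v + 5\right) = -4 + \left(v^{2} + 5\right) = -4 + \left(5 + v^{2}\right) = 1 + v^{2}$)
$2 z{\left(-2 \right)} V{\left(-1,4 \right)} = 2 \cdot 3 \left(1 + 4^{2}\right) = 6 \left(1 + 16\right) = 6 \cdot 17 = 102$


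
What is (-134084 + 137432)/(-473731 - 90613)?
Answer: -837/141086 ≈ -0.0059326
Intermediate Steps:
(-134084 + 137432)/(-473731 - 90613) = 3348/(-564344) = 3348*(-1/564344) = -837/141086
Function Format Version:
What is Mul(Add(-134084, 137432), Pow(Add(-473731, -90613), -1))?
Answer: Rational(-837, 141086) ≈ -0.0059326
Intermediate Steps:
Mul(Add(-134084, 137432), Pow(Add(-473731, -90613), -1)) = Mul(3348, Pow(-564344, -1)) = Mul(3348, Rational(-1, 564344)) = Rational(-837, 141086)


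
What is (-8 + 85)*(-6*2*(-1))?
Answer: 924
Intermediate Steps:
(-8 + 85)*(-6*2*(-1)) = 77*(-12*(-1)) = 77*12 = 924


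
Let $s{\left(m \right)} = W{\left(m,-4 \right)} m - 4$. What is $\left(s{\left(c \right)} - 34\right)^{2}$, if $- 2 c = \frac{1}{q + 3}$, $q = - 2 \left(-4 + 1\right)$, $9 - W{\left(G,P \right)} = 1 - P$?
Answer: $\frac{118336}{81} \approx 1460.9$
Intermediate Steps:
$W{\left(G,P \right)} = 8 + P$ ($W{\left(G,P \right)} = 9 - \left(1 - P\right) = 9 + \left(-1 + P\right) = 8 + P$)
$q = 6$ ($q = \left(-2\right) \left(-3\right) = 6$)
$c = - \frac{1}{18}$ ($c = - \frac{1}{2 \left(6 + 3\right)} = - \frac{1}{2 \cdot 9} = \left(- \frac{1}{2}\right) \frac{1}{9} = - \frac{1}{18} \approx -0.055556$)
$s{\left(m \right)} = -4 + 4 m$ ($s{\left(m \right)} = \left(8 - 4\right) m - 4 = 4 m - 4 = -4 + 4 m$)
$\left(s{\left(c \right)} - 34\right)^{2} = \left(\left(-4 + 4 \left(- \frac{1}{18}\right)\right) - 34\right)^{2} = \left(\left(-4 - \frac{2}{9}\right) - 34\right)^{2} = \left(- \frac{38}{9} - 34\right)^{2} = \left(- \frac{344}{9}\right)^{2} = \frac{118336}{81}$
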